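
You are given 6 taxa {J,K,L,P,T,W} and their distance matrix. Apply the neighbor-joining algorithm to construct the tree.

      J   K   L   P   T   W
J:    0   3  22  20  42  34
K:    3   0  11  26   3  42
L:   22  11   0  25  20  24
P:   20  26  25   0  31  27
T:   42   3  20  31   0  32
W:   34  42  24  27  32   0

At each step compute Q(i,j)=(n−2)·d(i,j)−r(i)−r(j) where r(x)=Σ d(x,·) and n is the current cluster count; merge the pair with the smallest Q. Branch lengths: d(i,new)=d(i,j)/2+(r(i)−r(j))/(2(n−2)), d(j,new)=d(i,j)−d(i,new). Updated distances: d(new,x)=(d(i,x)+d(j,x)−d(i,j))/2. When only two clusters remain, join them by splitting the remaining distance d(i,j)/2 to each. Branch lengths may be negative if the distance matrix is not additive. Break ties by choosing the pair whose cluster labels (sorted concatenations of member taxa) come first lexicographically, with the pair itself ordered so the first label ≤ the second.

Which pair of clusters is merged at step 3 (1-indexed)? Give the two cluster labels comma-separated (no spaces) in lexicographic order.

iteration 1: select K,T (d=3, Q=-201); attach at lengths (-31/8, 55/8); label the merged cluster KT
  updated: d(J,KT)=21, d(KT,L)=14, d(KT,P)=27, d(KT,W)=71/2
iteration 2: select KT,L (d=14, Q=-281/2); attach at lengths (109/12, 59/12); label the merged cluster KLT
  updated: d(J,KLT)=29/2, d(KLT,P)=19, d(KLT,W)=91/4
iteration 3: select J,KLT (d=29/2, Q=-383/4); attach at lengths (165/16, 67/16); label the merged cluster JKLT
  updated: d(JKLT,P)=49/4, d(JKLT,W)=169/8
iteration 4: select JKLT,P (d=49/4, Q=-483/8); attach at lengths (51/16, 145/16); label the merged cluster JKLPT
  updated: d(JKLPT,W)=287/16
iteration 5: select JKLPT,W (d=287/16); attach at lengths (287/32, 287/32); label the merged cluster JKLPTW
final tree: (((J:165/16,((K:-31/8,T:55/8):109/12,L:59/12):67/16):51/16,P:145/16):287/32,W:287/32)
total length: 987/16

J,KLT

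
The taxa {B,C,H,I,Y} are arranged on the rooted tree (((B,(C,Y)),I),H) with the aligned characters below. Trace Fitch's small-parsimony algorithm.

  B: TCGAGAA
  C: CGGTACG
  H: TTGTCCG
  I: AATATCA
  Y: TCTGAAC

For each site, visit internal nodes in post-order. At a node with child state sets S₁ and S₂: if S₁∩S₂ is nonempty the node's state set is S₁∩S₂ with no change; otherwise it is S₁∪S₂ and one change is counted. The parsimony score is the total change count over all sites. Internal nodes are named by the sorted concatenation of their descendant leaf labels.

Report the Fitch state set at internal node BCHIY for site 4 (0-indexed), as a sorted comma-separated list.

[col 0] CY: children C:{C}, Y:{T} ∪→ {C,T}; cost 1
[col 0] BCY: children B:{T}, CY:{C,T} ∩→ {T}; cost 0
[col 0] BCIY: children BCY:{T}, I:{A} ∪→ {A,T}; cost 1
[col 0] BCHIY: children BCIY:{A,T}, H:{T} ∩→ {T}; cost 0
[col 1] CY: children C:{G}, Y:{C} ∪→ {C,G}; cost 1
[col 1] BCY: children B:{C}, CY:{C,G} ∩→ {C}; cost 0
[col 1] BCIY: children BCY:{C}, I:{A} ∪→ {A,C}; cost 1
[col 1] BCHIY: children BCIY:{A,C}, H:{T} ∪→ {A,C,T}; cost 1
[col 2] CY: children C:{G}, Y:{T} ∪→ {G,T}; cost 1
[col 2] BCY: children B:{G}, CY:{G,T} ∩→ {G}; cost 0
[col 2] BCIY: children BCY:{G}, I:{T} ∪→ {G,T}; cost 1
[col 2] BCHIY: children BCIY:{G,T}, H:{G} ∩→ {G}; cost 0
[col 3] CY: children C:{T}, Y:{G} ∪→ {G,T}; cost 1
[col 3] BCY: children B:{A}, CY:{G,T} ∪→ {A,G,T}; cost 1
[col 3] BCIY: children BCY:{A,G,T}, I:{A} ∩→ {A}; cost 0
[col 3] BCHIY: children BCIY:{A}, H:{T} ∪→ {A,T}; cost 1
[col 4] CY: children C:{A}, Y:{A} ∩→ {A}; cost 0
[col 4] BCY: children B:{G}, CY:{A} ∪→ {A,G}; cost 1
[col 4] BCIY: children BCY:{A,G}, I:{T} ∪→ {A,G,T}; cost 1
[col 4] BCHIY: children BCIY:{A,G,T}, H:{C} ∪→ {A,C,G,T}; cost 1
[col 5] CY: children C:{C}, Y:{A} ∪→ {A,C}; cost 1
[col 5] BCY: children B:{A}, CY:{A,C} ∩→ {A}; cost 0
[col 5] BCIY: children BCY:{A}, I:{C} ∪→ {A,C}; cost 1
[col 5] BCHIY: children BCIY:{A,C}, H:{C} ∩→ {C}; cost 0
[col 6] CY: children C:{G}, Y:{C} ∪→ {C,G}; cost 1
[col 6] BCY: children B:{A}, CY:{C,G} ∪→ {A,C,G}; cost 1
[col 6] BCIY: children BCY:{A,C,G}, I:{A} ∩→ {A}; cost 0
[col 6] BCHIY: children BCIY:{A}, H:{G} ∪→ {A,G}; cost 1
per-site changes: [2, 3, 2, 3, 3, 2, 3]; total = 18

A,C,G,T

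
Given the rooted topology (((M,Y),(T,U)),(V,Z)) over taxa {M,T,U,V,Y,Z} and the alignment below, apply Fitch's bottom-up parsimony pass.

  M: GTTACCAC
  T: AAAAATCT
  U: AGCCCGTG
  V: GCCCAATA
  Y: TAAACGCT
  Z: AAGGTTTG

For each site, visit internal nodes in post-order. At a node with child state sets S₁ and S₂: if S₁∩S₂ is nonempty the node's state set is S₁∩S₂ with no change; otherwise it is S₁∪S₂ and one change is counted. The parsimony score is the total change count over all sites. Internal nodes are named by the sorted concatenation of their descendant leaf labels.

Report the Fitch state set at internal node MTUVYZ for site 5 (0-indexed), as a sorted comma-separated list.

[col 0] MY: children M:{G}, Y:{T} ∪→ {G,T}; cost 1
[col 0] TU: children T:{A}, U:{A} ∩→ {A}; cost 0
[col 0] MTUY: children MY:{G,T}, TU:{A} ∪→ {A,G,T}; cost 1
[col 0] VZ: children V:{G}, Z:{A} ∪→ {A,G}; cost 1
[col 0] MTUVYZ: children MTUY:{A,G,T}, VZ:{A,G} ∩→ {A,G}; cost 0
[col 1] MY: children M:{T}, Y:{A} ∪→ {A,T}; cost 1
[col 1] TU: children T:{A}, U:{G} ∪→ {A,G}; cost 1
[col 1] MTUY: children MY:{A,T}, TU:{A,G} ∩→ {A}; cost 0
[col 1] VZ: children V:{C}, Z:{A} ∪→ {A,C}; cost 1
[col 1] MTUVYZ: children MTUY:{A}, VZ:{A,C} ∩→ {A}; cost 0
[col 2] MY: children M:{T}, Y:{A} ∪→ {A,T}; cost 1
[col 2] TU: children T:{A}, U:{C} ∪→ {A,C}; cost 1
[col 2] MTUY: children MY:{A,T}, TU:{A,C} ∩→ {A}; cost 0
[col 2] VZ: children V:{C}, Z:{G} ∪→ {C,G}; cost 1
[col 2] MTUVYZ: children MTUY:{A}, VZ:{C,G} ∪→ {A,C,G}; cost 1
[col 3] MY: children M:{A}, Y:{A} ∩→ {A}; cost 0
[col 3] TU: children T:{A}, U:{C} ∪→ {A,C}; cost 1
[col 3] MTUY: children MY:{A}, TU:{A,C} ∩→ {A}; cost 0
[col 3] VZ: children V:{C}, Z:{G} ∪→ {C,G}; cost 1
[col 3] MTUVYZ: children MTUY:{A}, VZ:{C,G} ∪→ {A,C,G}; cost 1
[col 4] MY: children M:{C}, Y:{C} ∩→ {C}; cost 0
[col 4] TU: children T:{A}, U:{C} ∪→ {A,C}; cost 1
[col 4] MTUY: children MY:{C}, TU:{A,C} ∩→ {C}; cost 0
[col 4] VZ: children V:{A}, Z:{T} ∪→ {A,T}; cost 1
[col 4] MTUVYZ: children MTUY:{C}, VZ:{A,T} ∪→ {A,C,T}; cost 1
[col 5] MY: children M:{C}, Y:{G} ∪→ {C,G}; cost 1
[col 5] TU: children T:{T}, U:{G} ∪→ {G,T}; cost 1
[col 5] MTUY: children MY:{C,G}, TU:{G,T} ∩→ {G}; cost 0
[col 5] VZ: children V:{A}, Z:{T} ∪→ {A,T}; cost 1
[col 5] MTUVYZ: children MTUY:{G}, VZ:{A,T} ∪→ {A,G,T}; cost 1
[col 6] MY: children M:{A}, Y:{C} ∪→ {A,C}; cost 1
[col 6] TU: children T:{C}, U:{T} ∪→ {C,T}; cost 1
[col 6] MTUY: children MY:{A,C}, TU:{C,T} ∩→ {C}; cost 0
[col 6] VZ: children V:{T}, Z:{T} ∩→ {T}; cost 0
[col 6] MTUVYZ: children MTUY:{C}, VZ:{T} ∪→ {C,T}; cost 1
[col 7] MY: children M:{C}, Y:{T} ∪→ {C,T}; cost 1
[col 7] TU: children T:{T}, U:{G} ∪→ {G,T}; cost 1
[col 7] MTUY: children MY:{C,T}, TU:{G,T} ∩→ {T}; cost 0
[col 7] VZ: children V:{A}, Z:{G} ∪→ {A,G}; cost 1
[col 7] MTUVYZ: children MTUY:{T}, VZ:{A,G} ∪→ {A,G,T}; cost 1
per-site changes: [3, 3, 4, 3, 3, 4, 3, 4]; total = 27

A,G,T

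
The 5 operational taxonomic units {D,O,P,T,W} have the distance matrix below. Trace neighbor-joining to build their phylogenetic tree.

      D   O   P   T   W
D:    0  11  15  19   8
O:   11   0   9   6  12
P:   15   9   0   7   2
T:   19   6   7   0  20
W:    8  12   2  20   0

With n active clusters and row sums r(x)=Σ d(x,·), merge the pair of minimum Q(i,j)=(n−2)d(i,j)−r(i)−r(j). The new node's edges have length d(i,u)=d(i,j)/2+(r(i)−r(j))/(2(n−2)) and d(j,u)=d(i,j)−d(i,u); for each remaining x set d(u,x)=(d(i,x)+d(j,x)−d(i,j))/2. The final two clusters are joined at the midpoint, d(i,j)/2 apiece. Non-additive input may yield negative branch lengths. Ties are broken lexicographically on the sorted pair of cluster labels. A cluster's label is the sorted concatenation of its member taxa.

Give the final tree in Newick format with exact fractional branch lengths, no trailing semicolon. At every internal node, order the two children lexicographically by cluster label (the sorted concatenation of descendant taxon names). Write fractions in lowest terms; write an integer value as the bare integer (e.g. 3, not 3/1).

iteration 1: select O,T (d=6, Q=-72); attach at lengths (2/3, 16/3); label the merged cluster OT
  updated: d(D,OT)=12, d(OT,P)=5, d(OT,W)=13
iteration 2: select D,W (d=8, Q=-42); attach at lengths (7, 1); label the merged cluster DW
  updated: d(DW,OT)=17/2, d(DW,P)=9/2
iteration 3: select DW,OT (d=17/2, Q=-18); attach at lengths (4, 9/2); label the merged cluster DOTW
  updated: d(DOTW,P)=1/2
iteration 4: select DOTW,P (d=1/2); attach at lengths (1/4, 1/4); label the merged cluster DOPTW
final tree: (((D:7,W:1):4,(O:2/3,T:16/3):9/2):1/4,P:1/4)
total length: 23

(((D:7,W:1):4,(O:2/3,T:16/3):9/2):1/4,P:1/4)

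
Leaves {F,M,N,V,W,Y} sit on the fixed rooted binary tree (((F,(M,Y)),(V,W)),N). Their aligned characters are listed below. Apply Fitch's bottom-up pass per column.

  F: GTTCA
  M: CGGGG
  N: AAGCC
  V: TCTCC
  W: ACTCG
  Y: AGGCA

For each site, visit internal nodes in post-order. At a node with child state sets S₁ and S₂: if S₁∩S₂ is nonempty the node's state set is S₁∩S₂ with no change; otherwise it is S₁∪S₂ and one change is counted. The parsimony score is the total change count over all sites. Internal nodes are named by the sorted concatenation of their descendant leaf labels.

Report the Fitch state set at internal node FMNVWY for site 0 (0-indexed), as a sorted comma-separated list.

A

site 0, node MY: M={C} ∪ Y={A} → {A,C} (+1)
site 0, node FMY: F={G} ∪ MY={A,C} → {A,C,G} (+1)
site 0, node VW: V={T} ∪ W={A} → {A,T} (+1)
site 0, node FMVWY: FMY={A,C,G} ∩ VW={A,T} → {A} (+0)
site 0, node FMNVWY: FMVWY={A} ∩ N={A} → {A} (+0)
site 1, node MY: M={G} ∩ Y={G} → {G} (+0)
site 1, node FMY: F={T} ∪ MY={G} → {G,T} (+1)
site 1, node VW: V={C} ∩ W={C} → {C} (+0)
site 1, node FMVWY: FMY={G,T} ∪ VW={C} → {C,G,T} (+1)
site 1, node FMNVWY: FMVWY={C,G,T} ∪ N={A} → {A,C,G,T} (+1)
site 2, node MY: M={G} ∩ Y={G} → {G} (+0)
site 2, node FMY: F={T} ∪ MY={G} → {G,T} (+1)
site 2, node VW: V={T} ∩ W={T} → {T} (+0)
site 2, node FMVWY: FMY={G,T} ∩ VW={T} → {T} (+0)
site 2, node FMNVWY: FMVWY={T} ∪ N={G} → {G,T} (+1)
site 3, node MY: M={G} ∪ Y={C} → {C,G} (+1)
site 3, node FMY: F={C} ∩ MY={C,G} → {C} (+0)
site 3, node VW: V={C} ∩ W={C} → {C} (+0)
site 3, node FMVWY: FMY={C} ∩ VW={C} → {C} (+0)
site 3, node FMNVWY: FMVWY={C} ∩ N={C} → {C} (+0)
site 4, node MY: M={G} ∪ Y={A} → {A,G} (+1)
site 4, node FMY: F={A} ∩ MY={A,G} → {A} (+0)
site 4, node VW: V={C} ∪ W={G} → {C,G} (+1)
site 4, node FMVWY: FMY={A} ∪ VW={C,G} → {A,C,G} (+1)
site 4, node FMNVWY: FMVWY={A,C,G} ∩ N={C} → {C} (+0)
per-site changes: [3, 3, 2, 1, 3]; total = 12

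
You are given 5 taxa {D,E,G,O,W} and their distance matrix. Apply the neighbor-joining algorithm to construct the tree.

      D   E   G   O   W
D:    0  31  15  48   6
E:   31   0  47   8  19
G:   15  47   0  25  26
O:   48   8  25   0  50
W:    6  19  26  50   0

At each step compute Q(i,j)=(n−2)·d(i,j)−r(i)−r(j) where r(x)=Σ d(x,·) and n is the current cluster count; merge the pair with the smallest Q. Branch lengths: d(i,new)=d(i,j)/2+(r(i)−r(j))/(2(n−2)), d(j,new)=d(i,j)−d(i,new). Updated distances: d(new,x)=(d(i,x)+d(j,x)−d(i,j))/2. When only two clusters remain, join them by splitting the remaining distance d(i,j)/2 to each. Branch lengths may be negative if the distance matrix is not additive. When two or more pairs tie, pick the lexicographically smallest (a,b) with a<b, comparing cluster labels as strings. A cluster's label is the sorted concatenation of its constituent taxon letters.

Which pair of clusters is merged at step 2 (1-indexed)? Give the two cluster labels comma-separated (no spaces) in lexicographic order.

D,W

1. join E+O (d=8, Q=-212) ⇒ EO; edges |E|=-1/3, |O|=25/3
  updated: d(D,EO)=71/2, d(EO,G)=32, d(EO,W)=61/2
2. join D+W (d=6, Q=-107) ⇒ DW; edges |D|=3/2, |W|=9/2
  updated: d(DW,EO)=30, d(DW,G)=35/2
3. join DW+EO (d=30, Q=-159/2) ⇒ DEOW; edges |DW|=31/4, |EO|=89/4
  updated: d(DEOW,G)=39/4
4. join DEOW+G (d=39/4) ⇒ DEGOW; edges |DEOW|=39/8, |G|=39/8
final tree: (((D:3/2,W:9/2):31/4,(E:-1/3,O:25/3):89/4):39/8,G:39/8)
total length: 215/4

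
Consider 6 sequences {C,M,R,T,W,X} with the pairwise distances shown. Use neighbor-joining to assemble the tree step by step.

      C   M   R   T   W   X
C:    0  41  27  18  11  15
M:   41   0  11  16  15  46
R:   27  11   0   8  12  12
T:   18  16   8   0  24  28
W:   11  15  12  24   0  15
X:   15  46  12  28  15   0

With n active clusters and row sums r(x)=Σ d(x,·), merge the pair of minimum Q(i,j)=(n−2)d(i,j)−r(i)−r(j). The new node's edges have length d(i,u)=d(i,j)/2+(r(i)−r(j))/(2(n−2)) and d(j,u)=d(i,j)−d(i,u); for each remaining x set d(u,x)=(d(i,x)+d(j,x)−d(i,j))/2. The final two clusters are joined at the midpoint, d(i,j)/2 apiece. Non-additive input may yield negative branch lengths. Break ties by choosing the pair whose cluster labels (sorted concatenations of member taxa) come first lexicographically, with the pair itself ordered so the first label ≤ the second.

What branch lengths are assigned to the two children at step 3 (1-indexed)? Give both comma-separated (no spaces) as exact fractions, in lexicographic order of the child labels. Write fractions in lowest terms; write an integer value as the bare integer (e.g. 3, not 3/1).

iteration 1: select C,X (d=15, Q=-168); attach at lengths (7, 8); label the merged cluster CX
  updated: d(CX,M)=36, d(CX,R)=12, d(CX,T)=31/2, d(CX,W)=11/2
iteration 2: select CX,W (d=11/2, Q=-109); attach at lengths (29/6, 2/3); label the merged cluster CWX
  updated: d(CWX,M)=91/4, d(CWX,R)=37/4, d(CWX,T)=17
iteration 3: select CWX,R (d=37/4, Q=-235/4); attach at lengths (157/16, -9/16); label the merged cluster CRWX
  updated: d(CRWX,M)=49/4, d(CRWX,T)=63/8
iteration 4: select CRWX,M (d=49/4, Q=-289/8); attach at lengths (33/16, 163/16); label the merged cluster CMRWX
  updated: d(CMRWX,T)=93/16
iteration 5: select CMRWX,T (d=93/16); attach at lengths (93/32, 93/32); label the merged cluster CMRTWX
final tree: (((((C:7,X:8):29/6,W:2/3):157/16,R:-9/16):33/16,M:163/16):93/32,T:93/32)
total length: 765/16

157/16,-9/16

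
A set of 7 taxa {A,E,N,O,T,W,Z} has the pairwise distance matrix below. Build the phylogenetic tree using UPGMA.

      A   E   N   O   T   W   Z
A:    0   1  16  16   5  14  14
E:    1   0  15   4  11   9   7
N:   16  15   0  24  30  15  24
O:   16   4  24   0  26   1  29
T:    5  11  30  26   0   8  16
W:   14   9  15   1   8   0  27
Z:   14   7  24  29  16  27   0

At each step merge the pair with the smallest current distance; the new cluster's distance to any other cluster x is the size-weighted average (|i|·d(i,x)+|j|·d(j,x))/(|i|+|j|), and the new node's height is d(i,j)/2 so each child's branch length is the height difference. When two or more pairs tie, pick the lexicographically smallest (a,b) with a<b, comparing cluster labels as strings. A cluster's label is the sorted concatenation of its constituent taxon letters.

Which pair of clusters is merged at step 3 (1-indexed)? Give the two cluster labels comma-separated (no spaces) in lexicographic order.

AE,T

step 1: merge (A,E) at d=1; branch lengths A→1/2, E→1/2; new cluster AE
  updated: d(AE,N)=31/2, d(AE,O)=10, d(AE,T)=8, d(AE,W)=23/2, d(AE,Z)=21/2
step 2: merge (O,W) at d=1; branch lengths O→1/2, W→1/2; new cluster OW
  updated: d(AE,OW)=43/4, d(N,OW)=39/2, d(OW,T)=17, d(OW,Z)=28
step 3: merge (AE,T) at d=8; branch lengths AE→7/2, T→4; new cluster AET
  updated: d(AET,N)=61/3, d(AET,OW)=77/6, d(AET,Z)=37/3
step 4: merge (AET,Z) at d=37/3; branch lengths AET→13/6, Z→37/6; new cluster AETZ
  updated: d(AETZ,N)=85/4, d(AETZ,OW)=133/8
step 5: merge (AETZ,OW) at d=133/8; branch lengths AETZ→103/48, OW→125/16; new cluster AEOTWZ
  updated: d(AEOTWZ,N)=62/3
step 6: merge (AEOTWZ,N) at d=62/3; branch lengths AEOTWZ→97/48, N→31/3; new cluster AENOTWZ
final tree: (((((A:1/2,E:1/2):7/2,T:4):13/6,Z:37/6):103/48,(O:1/2,W:1/2):125/16):97/48,N:31/3)
total length: 1927/48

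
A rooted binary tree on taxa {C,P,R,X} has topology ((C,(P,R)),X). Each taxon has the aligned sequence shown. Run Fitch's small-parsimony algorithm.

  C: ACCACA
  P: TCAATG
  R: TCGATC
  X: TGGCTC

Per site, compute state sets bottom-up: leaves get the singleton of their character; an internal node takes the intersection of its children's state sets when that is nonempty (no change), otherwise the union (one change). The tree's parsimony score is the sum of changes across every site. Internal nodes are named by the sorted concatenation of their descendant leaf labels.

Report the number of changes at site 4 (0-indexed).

[col 0] PR: children P:{T}, R:{T} ∩→ {T}; cost 0
[col 0] CPR: children C:{A}, PR:{T} ∪→ {A,T}; cost 1
[col 0] CPRX: children CPR:{A,T}, X:{T} ∩→ {T}; cost 0
[col 1] PR: children P:{C}, R:{C} ∩→ {C}; cost 0
[col 1] CPR: children C:{C}, PR:{C} ∩→ {C}; cost 0
[col 1] CPRX: children CPR:{C}, X:{G} ∪→ {C,G}; cost 1
[col 2] PR: children P:{A}, R:{G} ∪→ {A,G}; cost 1
[col 2] CPR: children C:{C}, PR:{A,G} ∪→ {A,C,G}; cost 1
[col 2] CPRX: children CPR:{A,C,G}, X:{G} ∩→ {G}; cost 0
[col 3] PR: children P:{A}, R:{A} ∩→ {A}; cost 0
[col 3] CPR: children C:{A}, PR:{A} ∩→ {A}; cost 0
[col 3] CPRX: children CPR:{A}, X:{C} ∪→ {A,C}; cost 1
[col 4] PR: children P:{T}, R:{T} ∩→ {T}; cost 0
[col 4] CPR: children C:{C}, PR:{T} ∪→ {C,T}; cost 1
[col 4] CPRX: children CPR:{C,T}, X:{T} ∩→ {T}; cost 0
[col 5] PR: children P:{G}, R:{C} ∪→ {C,G}; cost 1
[col 5] CPR: children C:{A}, PR:{C,G} ∪→ {A,C,G}; cost 1
[col 5] CPRX: children CPR:{A,C,G}, X:{C} ∩→ {C}; cost 0
per-site changes: [1, 1, 2, 1, 1, 2]; total = 8

1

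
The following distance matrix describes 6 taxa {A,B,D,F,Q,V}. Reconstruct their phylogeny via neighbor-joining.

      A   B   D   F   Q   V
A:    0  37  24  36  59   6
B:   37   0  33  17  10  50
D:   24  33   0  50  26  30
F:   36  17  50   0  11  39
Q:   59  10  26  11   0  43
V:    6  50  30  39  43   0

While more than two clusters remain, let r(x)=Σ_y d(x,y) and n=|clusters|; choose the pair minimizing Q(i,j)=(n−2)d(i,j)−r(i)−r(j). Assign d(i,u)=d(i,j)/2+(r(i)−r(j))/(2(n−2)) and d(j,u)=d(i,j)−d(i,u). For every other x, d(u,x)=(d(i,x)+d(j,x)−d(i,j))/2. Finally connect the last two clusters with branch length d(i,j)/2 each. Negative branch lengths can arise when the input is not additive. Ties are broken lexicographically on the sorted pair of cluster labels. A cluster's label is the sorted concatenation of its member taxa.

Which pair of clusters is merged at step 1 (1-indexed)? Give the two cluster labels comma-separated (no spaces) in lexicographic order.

iteration 1: select A,V (d=6, Q=-306); attach at lengths (9/4, 15/4); label the merged cluster AV
  updated: d(AV,B)=81/2, d(AV,D)=24, d(AV,F)=69/2, d(AV,Q)=48
iteration 2: select AV,D (d=24, Q=-208); attach at lengths (43/3, 29/3); label the merged cluster ADV
  updated: d(ADV,B)=99/4, d(ADV,F)=121/4, d(ADV,Q)=25
iteration 3: select ADV,B (d=99/4, Q=-329/4); attach at lengths (311/16, 85/16); label the merged cluster ABDV
  updated: d(ABDV,F)=45/4, d(ABDV,Q)=41/8
iteration 4: select ABDV,F (d=45/4, Q=-219/8); attach at lengths (43/16, 137/16); label the merged cluster ABDFV
  updated: d(ABDFV,Q)=39/16
iteration 5: select ABDFV,Q (d=39/16); attach at lengths (39/32, 39/32); label the merged cluster ABDFQV
final tree: (((((A:9/4,V:15/4):43/3,D:29/3):311/16,B:85/16):43/16,F:137/16):39/32,Q:39/32)
total length: 1095/16

A,V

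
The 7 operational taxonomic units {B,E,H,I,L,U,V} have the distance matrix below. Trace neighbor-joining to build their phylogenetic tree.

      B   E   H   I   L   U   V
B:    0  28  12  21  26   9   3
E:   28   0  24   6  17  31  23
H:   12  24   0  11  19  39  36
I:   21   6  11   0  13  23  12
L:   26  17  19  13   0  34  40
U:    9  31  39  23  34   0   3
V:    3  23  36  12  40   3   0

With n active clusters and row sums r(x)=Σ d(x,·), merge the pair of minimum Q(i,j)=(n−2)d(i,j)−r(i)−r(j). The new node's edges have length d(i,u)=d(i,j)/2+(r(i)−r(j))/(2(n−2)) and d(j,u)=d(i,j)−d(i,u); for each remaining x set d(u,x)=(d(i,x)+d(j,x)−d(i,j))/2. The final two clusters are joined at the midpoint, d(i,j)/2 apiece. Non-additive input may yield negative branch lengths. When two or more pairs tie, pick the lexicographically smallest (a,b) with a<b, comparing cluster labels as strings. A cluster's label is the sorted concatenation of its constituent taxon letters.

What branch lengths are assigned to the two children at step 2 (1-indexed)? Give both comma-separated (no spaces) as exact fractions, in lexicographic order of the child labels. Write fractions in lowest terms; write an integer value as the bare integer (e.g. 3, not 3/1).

-1,11/2

step 1: merge (U,V) at d=3, Q=-241; branch lengths U→37/10, V→-7/10; new cluster UV
  updated: d(B,UV)=9/2, d(E,UV)=51/2, d(H,UV)=36, d(I,UV)=16, d(L,UV)=71/2
step 2: merge (B,UV) at d=9/2, Q=-191; branch lengths B→-1, UV→11/2; new cluster BUV
  updated: d(BUV,E)=49/2, d(BUV,H)=87/4, d(BUV,I)=65/4, d(BUV,L)=57/2
step 3: merge (BUV,H) at d=87/4, Q=-203/2; branch lengths BUV→161/12, H→25/3; new cluster BHUV
  updated: d(BHUV,E)=107/8, d(BHUV,I)=11/4, d(BHUV,L)=103/8
step 4: merge (BHUV,L) at d=103/8, Q=-369/8; branch lengths BHUV→95/32, L→317/32; new cluster BHLUV
  updated: d(BHLUV,E)=35/4, d(BHLUV,I)=23/16
step 5: merge (BHLUV,E) at d=35/4, Q=-259/16; branch lengths BHLUV→67/32, E→213/32; new cluster BEHLUV
  updated: d(BEHLUV,I)=-21/32
step 6: merge (BEHLUV,I) at d=-21/32; branch lengths BEHLUV→-21/64, I→-21/64; new cluster BEHILUV
final tree: (((((B:-1,(U:37/10,V:-7/10):11/2):161/12,H:25/3):95/32,L:317/32):67/32,E:213/32):-21/64,I:-21/64)
total length: 1607/32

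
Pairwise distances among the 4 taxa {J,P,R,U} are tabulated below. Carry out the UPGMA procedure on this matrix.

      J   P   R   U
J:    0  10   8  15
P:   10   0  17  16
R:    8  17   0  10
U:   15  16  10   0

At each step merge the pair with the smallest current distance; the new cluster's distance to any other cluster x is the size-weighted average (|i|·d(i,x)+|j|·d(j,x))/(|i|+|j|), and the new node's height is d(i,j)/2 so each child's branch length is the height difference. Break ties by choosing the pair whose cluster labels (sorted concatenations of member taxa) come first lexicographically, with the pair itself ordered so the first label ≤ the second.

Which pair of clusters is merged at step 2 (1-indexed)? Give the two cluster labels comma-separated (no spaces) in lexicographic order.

JR,U

step 1: merge (J,R) at d=8; branch lengths J→4, R→4; new cluster JR
  updated: d(JR,P)=27/2, d(JR,U)=25/2
step 2: merge (JR,U) at d=25/2; branch lengths JR→9/4, U→25/4; new cluster JRU
  updated: d(JRU,P)=43/3
step 3: merge (JRU,P) at d=43/3; branch lengths JRU→11/12, P→43/6; new cluster JPRU
final tree: (((J:4,R:4):9/4,U:25/4):11/12,P:43/6)
total length: 295/12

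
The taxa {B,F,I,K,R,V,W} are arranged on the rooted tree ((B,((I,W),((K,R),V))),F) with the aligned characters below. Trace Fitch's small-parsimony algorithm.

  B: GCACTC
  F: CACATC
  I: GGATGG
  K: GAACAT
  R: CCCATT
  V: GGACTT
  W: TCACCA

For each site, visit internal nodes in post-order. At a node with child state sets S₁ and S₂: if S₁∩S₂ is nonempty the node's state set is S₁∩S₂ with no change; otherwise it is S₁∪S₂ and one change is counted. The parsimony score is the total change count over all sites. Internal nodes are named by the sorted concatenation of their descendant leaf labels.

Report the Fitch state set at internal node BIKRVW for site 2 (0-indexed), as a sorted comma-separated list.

IW@0: {G} ∪ {T} = {G,T} (union, +1)
KR@0: {G} ∪ {C} = {C,G} (union, +1)
KRV@0: {C,G} ∩ {G} = {G} (intersection, +0)
IKRVW@0: {G,T} ∩ {G} = {G} (intersection, +0)
BIKRVW@0: {G} ∩ {G} = {G} (intersection, +0)
BFIKRVW@0: {G} ∪ {C} = {C,G} (union, +1)
IW@1: {G} ∪ {C} = {C,G} (union, +1)
KR@1: {A} ∪ {C} = {A,C} (union, +1)
KRV@1: {A,C} ∪ {G} = {A,C,G} (union, +1)
IKRVW@1: {C,G} ∩ {A,C,G} = {C,G} (intersection, +0)
BIKRVW@1: {C} ∩ {C,G} = {C} (intersection, +0)
BFIKRVW@1: {C} ∪ {A} = {A,C} (union, +1)
IW@2: {A} ∩ {A} = {A} (intersection, +0)
KR@2: {A} ∪ {C} = {A,C} (union, +1)
KRV@2: {A,C} ∩ {A} = {A} (intersection, +0)
IKRVW@2: {A} ∩ {A} = {A} (intersection, +0)
BIKRVW@2: {A} ∩ {A} = {A} (intersection, +0)
BFIKRVW@2: {A} ∪ {C} = {A,C} (union, +1)
IW@3: {T} ∪ {C} = {C,T} (union, +1)
KR@3: {C} ∪ {A} = {A,C} (union, +1)
KRV@3: {A,C} ∩ {C} = {C} (intersection, +0)
IKRVW@3: {C,T} ∩ {C} = {C} (intersection, +0)
BIKRVW@3: {C} ∩ {C} = {C} (intersection, +0)
BFIKRVW@3: {C} ∪ {A} = {A,C} (union, +1)
IW@4: {G} ∪ {C} = {C,G} (union, +1)
KR@4: {A} ∪ {T} = {A,T} (union, +1)
KRV@4: {A,T} ∩ {T} = {T} (intersection, +0)
IKRVW@4: {C,G} ∪ {T} = {C,G,T} (union, +1)
BIKRVW@4: {T} ∩ {C,G,T} = {T} (intersection, +0)
BFIKRVW@4: {T} ∩ {T} = {T} (intersection, +0)
IW@5: {G} ∪ {A} = {A,G} (union, +1)
KR@5: {T} ∩ {T} = {T} (intersection, +0)
KRV@5: {T} ∩ {T} = {T} (intersection, +0)
IKRVW@5: {A,G} ∪ {T} = {A,G,T} (union, +1)
BIKRVW@5: {C} ∪ {A,G,T} = {A,C,G,T} (union, +1)
BFIKRVW@5: {A,C,G,T} ∩ {C} = {C} (intersection, +0)
per-site changes: [3, 4, 2, 3, 3, 3]; total = 18

A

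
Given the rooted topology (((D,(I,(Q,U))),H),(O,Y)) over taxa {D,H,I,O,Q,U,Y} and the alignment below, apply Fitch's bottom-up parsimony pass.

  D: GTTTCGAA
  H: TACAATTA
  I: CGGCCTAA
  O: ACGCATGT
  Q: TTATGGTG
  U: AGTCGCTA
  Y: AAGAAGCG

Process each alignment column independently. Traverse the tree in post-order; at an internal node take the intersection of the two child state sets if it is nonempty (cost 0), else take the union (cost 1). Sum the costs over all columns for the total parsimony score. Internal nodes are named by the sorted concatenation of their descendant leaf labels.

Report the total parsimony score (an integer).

[col 0] QU: children Q:{T}, U:{A} ∪→ {A,T}; cost 1
[col 0] IQU: children I:{C}, QU:{A,T} ∪→ {A,C,T}; cost 1
[col 0] DIQU: children D:{G}, IQU:{A,C,T} ∪→ {A,C,G,T}; cost 1
[col 0] DHIQU: children DIQU:{A,C,G,T}, H:{T} ∩→ {T}; cost 0
[col 0] OY: children O:{A}, Y:{A} ∩→ {A}; cost 0
[col 0] DHIOQUY: children DHIQU:{T}, OY:{A} ∪→ {A,T}; cost 1
[col 1] QU: children Q:{T}, U:{G} ∪→ {G,T}; cost 1
[col 1] IQU: children I:{G}, QU:{G,T} ∩→ {G}; cost 0
[col 1] DIQU: children D:{T}, IQU:{G} ∪→ {G,T}; cost 1
[col 1] DHIQU: children DIQU:{G,T}, H:{A} ∪→ {A,G,T}; cost 1
[col 1] OY: children O:{C}, Y:{A} ∪→ {A,C}; cost 1
[col 1] DHIOQUY: children DHIQU:{A,G,T}, OY:{A,C} ∩→ {A}; cost 0
[col 2] QU: children Q:{A}, U:{T} ∪→ {A,T}; cost 1
[col 2] IQU: children I:{G}, QU:{A,T} ∪→ {A,G,T}; cost 1
[col 2] DIQU: children D:{T}, IQU:{A,G,T} ∩→ {T}; cost 0
[col 2] DHIQU: children DIQU:{T}, H:{C} ∪→ {C,T}; cost 1
[col 2] OY: children O:{G}, Y:{G} ∩→ {G}; cost 0
[col 2] DHIOQUY: children DHIQU:{C,T}, OY:{G} ∪→ {C,G,T}; cost 1
[col 3] QU: children Q:{T}, U:{C} ∪→ {C,T}; cost 1
[col 3] IQU: children I:{C}, QU:{C,T} ∩→ {C}; cost 0
[col 3] DIQU: children D:{T}, IQU:{C} ∪→ {C,T}; cost 1
[col 3] DHIQU: children DIQU:{C,T}, H:{A} ∪→ {A,C,T}; cost 1
[col 3] OY: children O:{C}, Y:{A} ∪→ {A,C}; cost 1
[col 3] DHIOQUY: children DHIQU:{A,C,T}, OY:{A,C} ∩→ {A,C}; cost 0
[col 4] QU: children Q:{G}, U:{G} ∩→ {G}; cost 0
[col 4] IQU: children I:{C}, QU:{G} ∪→ {C,G}; cost 1
[col 4] DIQU: children D:{C}, IQU:{C,G} ∩→ {C}; cost 0
[col 4] DHIQU: children DIQU:{C}, H:{A} ∪→ {A,C}; cost 1
[col 4] OY: children O:{A}, Y:{A} ∩→ {A}; cost 0
[col 4] DHIOQUY: children DHIQU:{A,C}, OY:{A} ∩→ {A}; cost 0
[col 5] QU: children Q:{G}, U:{C} ∪→ {C,G}; cost 1
[col 5] IQU: children I:{T}, QU:{C,G} ∪→ {C,G,T}; cost 1
[col 5] DIQU: children D:{G}, IQU:{C,G,T} ∩→ {G}; cost 0
[col 5] DHIQU: children DIQU:{G}, H:{T} ∪→ {G,T}; cost 1
[col 5] OY: children O:{T}, Y:{G} ∪→ {G,T}; cost 1
[col 5] DHIOQUY: children DHIQU:{G,T}, OY:{G,T} ∩→ {G,T}; cost 0
[col 6] QU: children Q:{T}, U:{T} ∩→ {T}; cost 0
[col 6] IQU: children I:{A}, QU:{T} ∪→ {A,T}; cost 1
[col 6] DIQU: children D:{A}, IQU:{A,T} ∩→ {A}; cost 0
[col 6] DHIQU: children DIQU:{A}, H:{T} ∪→ {A,T}; cost 1
[col 6] OY: children O:{G}, Y:{C} ∪→ {C,G}; cost 1
[col 6] DHIOQUY: children DHIQU:{A,T}, OY:{C,G} ∪→ {A,C,G,T}; cost 1
[col 7] QU: children Q:{G}, U:{A} ∪→ {A,G}; cost 1
[col 7] IQU: children I:{A}, QU:{A,G} ∩→ {A}; cost 0
[col 7] DIQU: children D:{A}, IQU:{A} ∩→ {A}; cost 0
[col 7] DHIQU: children DIQU:{A}, H:{A} ∩→ {A}; cost 0
[col 7] OY: children O:{T}, Y:{G} ∪→ {G,T}; cost 1
[col 7] DHIOQUY: children DHIQU:{A}, OY:{G,T} ∪→ {A,G,T}; cost 1
per-site changes: [4, 4, 4, 4, 2, 4, 4, 3]; total = 29

29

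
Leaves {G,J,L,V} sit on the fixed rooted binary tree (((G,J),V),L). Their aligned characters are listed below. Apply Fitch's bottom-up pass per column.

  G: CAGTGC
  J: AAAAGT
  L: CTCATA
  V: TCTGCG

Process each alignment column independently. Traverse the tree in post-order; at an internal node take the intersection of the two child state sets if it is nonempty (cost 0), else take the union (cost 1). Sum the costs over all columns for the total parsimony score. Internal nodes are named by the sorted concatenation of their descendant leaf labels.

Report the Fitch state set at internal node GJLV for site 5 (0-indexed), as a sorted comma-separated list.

A,C,G,T

GJ@0: {C} ∪ {A} = {A,C} (union, +1)
GJV@0: {A,C} ∪ {T} = {A,C,T} (union, +1)
GJLV@0: {A,C,T} ∩ {C} = {C} (intersection, +0)
GJ@1: {A} ∩ {A} = {A} (intersection, +0)
GJV@1: {A} ∪ {C} = {A,C} (union, +1)
GJLV@1: {A,C} ∪ {T} = {A,C,T} (union, +1)
GJ@2: {G} ∪ {A} = {A,G} (union, +1)
GJV@2: {A,G} ∪ {T} = {A,G,T} (union, +1)
GJLV@2: {A,G,T} ∪ {C} = {A,C,G,T} (union, +1)
GJ@3: {T} ∪ {A} = {A,T} (union, +1)
GJV@3: {A,T} ∪ {G} = {A,G,T} (union, +1)
GJLV@3: {A,G,T} ∩ {A} = {A} (intersection, +0)
GJ@4: {G} ∩ {G} = {G} (intersection, +0)
GJV@4: {G} ∪ {C} = {C,G} (union, +1)
GJLV@4: {C,G} ∪ {T} = {C,G,T} (union, +1)
GJ@5: {C} ∪ {T} = {C,T} (union, +1)
GJV@5: {C,T} ∪ {G} = {C,G,T} (union, +1)
GJLV@5: {C,G,T} ∪ {A} = {A,C,G,T} (union, +1)
per-site changes: [2, 2, 3, 2, 2, 3]; total = 14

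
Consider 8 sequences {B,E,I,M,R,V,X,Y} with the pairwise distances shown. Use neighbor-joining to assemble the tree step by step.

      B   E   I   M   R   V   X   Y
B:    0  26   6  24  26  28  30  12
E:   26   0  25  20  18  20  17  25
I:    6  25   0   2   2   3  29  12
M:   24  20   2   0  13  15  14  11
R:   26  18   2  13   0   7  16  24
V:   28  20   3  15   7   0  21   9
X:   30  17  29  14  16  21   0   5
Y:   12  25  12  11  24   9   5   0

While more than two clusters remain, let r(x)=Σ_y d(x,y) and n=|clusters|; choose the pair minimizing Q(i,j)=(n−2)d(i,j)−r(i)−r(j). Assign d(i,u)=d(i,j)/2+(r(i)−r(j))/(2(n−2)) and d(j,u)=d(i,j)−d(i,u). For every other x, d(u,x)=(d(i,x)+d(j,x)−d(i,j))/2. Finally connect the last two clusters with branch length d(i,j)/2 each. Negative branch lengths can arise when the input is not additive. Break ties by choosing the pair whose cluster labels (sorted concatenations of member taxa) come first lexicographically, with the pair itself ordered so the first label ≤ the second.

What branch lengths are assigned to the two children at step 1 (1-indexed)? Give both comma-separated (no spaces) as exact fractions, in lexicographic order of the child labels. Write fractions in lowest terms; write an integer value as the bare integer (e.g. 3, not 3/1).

16/3,-1/3

iteration 1: select X,Y (d=5, Q=-200); attach at lengths (16/3, -1/3); label the merged cluster XY
  updated: d(B,XY)=37/2, d(E,XY)=37/2, d(I,XY)=18, d(M,XY)=10, d(R,XY)=35/2, d(V,XY)=25/2
iteration 2: select B,I (d=6, Q=-309/2); attach at lengths (41/4, -17/4); label the merged cluster BI
  updated: d(BI,E)=45/2, d(BI,M)=10, d(BI,R)=11, d(BI,V)=25/2, d(BI,XY)=61/4
iteration 3: select R,V (d=7, Q=-211/2); attach at lengths (55/16, 57/16); label the merged cluster RV
  updated: d(BI,RV)=33/4, d(E,RV)=31/2, d(M,RV)=21/2, d(RV,XY)=23/2
iteration 4: select BI,RV (d=33/4, Q=-77); attach at lengths (35/6, 29/12); label the merged cluster BIRV
  updated: d(BIRV,E)=119/8, d(BIRV,M)=49/8, d(BIRV,XY)=37/4
iteration 5: select BIRV,M (d=49/8, Q=-433/8); attach at lengths (51/32, 145/32); label the merged cluster BIMRV
  updated: d(BIMRV,E)=115/8, d(BIMRV,XY)=105/16
iteration 6: select BIMRV,E (d=115/8, Q=-631/16); attach at lengths (39/32, 421/32); label the merged cluster BEIMRV
  updated: d(BEIMRV,XY)=171/32
iteration 7: select BEIMRV,XY (d=171/32); attach at lengths (171/64, 171/64); label the merged cluster BEIMRVXY
final tree: (((((B:41/4,I:-17/4):35/6,(R:55/16,V:57/16):29/12):51/32,M:145/32):39/32,E:421/32):171/64,(X:16/3,Y:-1/3):171/64)
total length: 1667/32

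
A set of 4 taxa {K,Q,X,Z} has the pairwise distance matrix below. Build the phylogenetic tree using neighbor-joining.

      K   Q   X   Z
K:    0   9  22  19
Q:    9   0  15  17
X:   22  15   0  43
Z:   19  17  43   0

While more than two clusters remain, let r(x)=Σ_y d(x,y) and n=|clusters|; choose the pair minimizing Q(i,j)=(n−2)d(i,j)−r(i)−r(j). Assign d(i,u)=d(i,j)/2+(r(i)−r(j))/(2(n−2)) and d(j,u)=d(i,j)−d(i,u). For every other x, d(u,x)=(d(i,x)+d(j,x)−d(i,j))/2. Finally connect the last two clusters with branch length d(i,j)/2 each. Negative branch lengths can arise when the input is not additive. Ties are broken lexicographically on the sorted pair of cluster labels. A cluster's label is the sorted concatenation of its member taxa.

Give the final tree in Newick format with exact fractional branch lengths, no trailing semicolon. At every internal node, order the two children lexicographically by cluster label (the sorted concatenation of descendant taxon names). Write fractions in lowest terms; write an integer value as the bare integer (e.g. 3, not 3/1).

(((K:9/4,Z:67/4):23/4,Q:-9/4):69/8,X:69/8)

iteration 1: select K,Z (d=19, Q=-91); attach at lengths (9/4, 67/4); label the merged cluster KZ
  updated: d(KZ,Q)=7/2, d(KZ,X)=23
iteration 2: select KZ,Q (d=7/2, Q=-83/2); attach at lengths (23/4, -9/4); label the merged cluster KQZ
  updated: d(KQZ,X)=69/4
iteration 3: select KQZ,X (d=69/4); attach at lengths (69/8, 69/8); label the merged cluster KQXZ
final tree: (((K:9/4,Z:67/4):23/4,Q:-9/4):69/8,X:69/8)
total length: 159/4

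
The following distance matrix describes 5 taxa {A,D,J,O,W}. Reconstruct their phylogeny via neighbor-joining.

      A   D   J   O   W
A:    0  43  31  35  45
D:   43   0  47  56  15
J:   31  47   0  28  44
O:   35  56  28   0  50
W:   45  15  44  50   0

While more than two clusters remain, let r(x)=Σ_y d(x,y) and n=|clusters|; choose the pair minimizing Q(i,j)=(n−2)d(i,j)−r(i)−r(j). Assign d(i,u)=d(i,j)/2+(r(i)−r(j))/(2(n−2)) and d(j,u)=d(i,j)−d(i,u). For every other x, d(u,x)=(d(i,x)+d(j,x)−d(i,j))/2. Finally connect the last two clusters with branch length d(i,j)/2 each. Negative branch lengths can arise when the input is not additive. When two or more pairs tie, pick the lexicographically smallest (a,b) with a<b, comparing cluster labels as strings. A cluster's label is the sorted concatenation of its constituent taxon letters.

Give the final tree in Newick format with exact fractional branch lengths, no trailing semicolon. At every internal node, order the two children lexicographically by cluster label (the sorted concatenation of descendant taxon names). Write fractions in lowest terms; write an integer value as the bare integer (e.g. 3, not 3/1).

(((A:111/8,(D:26/3,W:19/3):181/8):41/8,J:89/8):135/16,O:135/16)

step 1: merge (D,W) at d=15, Q=-270; branch lengths D→26/3, W→19/3; new cluster DW
  updated: d(A,DW)=73/2, d(DW,J)=38, d(DW,O)=91/2
step 2: merge (A,DW) at d=73/2, Q=-299/2; branch lengths A→111/8, DW→181/8; new cluster ADW
  updated: d(ADW,J)=65/4, d(ADW,O)=22
step 3: merge (ADW,J) at d=65/4, Q=-265/4; branch lengths ADW→41/8, J→89/8; new cluster ADJW
  updated: d(ADJW,O)=135/8
step 4: merge (ADJW,O) at d=135/8; branch lengths ADJW→135/16, O→135/16; new cluster ADJOW
final tree: (((A:111/8,(D:26/3,W:19/3):181/8):41/8,J:89/8):135/16,O:135/16)
total length: 677/8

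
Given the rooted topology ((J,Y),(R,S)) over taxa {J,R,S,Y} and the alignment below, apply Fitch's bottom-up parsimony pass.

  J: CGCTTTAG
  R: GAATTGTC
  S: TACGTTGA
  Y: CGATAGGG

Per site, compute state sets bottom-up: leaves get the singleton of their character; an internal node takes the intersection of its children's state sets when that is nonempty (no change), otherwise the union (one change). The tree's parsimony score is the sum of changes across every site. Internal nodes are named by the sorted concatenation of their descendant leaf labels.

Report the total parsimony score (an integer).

13

site 0, node JY: J={C} ∩ Y={C} → {C} (+0)
site 0, node RS: R={G} ∪ S={T} → {G,T} (+1)
site 0, node JRSY: JY={C} ∪ RS={G,T} → {C,G,T} (+1)
site 1, node JY: J={G} ∩ Y={G} → {G} (+0)
site 1, node RS: R={A} ∩ S={A} → {A} (+0)
site 1, node JRSY: JY={G} ∪ RS={A} → {A,G} (+1)
site 2, node JY: J={C} ∪ Y={A} → {A,C} (+1)
site 2, node RS: R={A} ∪ S={C} → {A,C} (+1)
site 2, node JRSY: JY={A,C} ∩ RS={A,C} → {A,C} (+0)
site 3, node JY: J={T} ∩ Y={T} → {T} (+0)
site 3, node RS: R={T} ∪ S={G} → {G,T} (+1)
site 3, node JRSY: JY={T} ∩ RS={G,T} → {T} (+0)
site 4, node JY: J={T} ∪ Y={A} → {A,T} (+1)
site 4, node RS: R={T} ∩ S={T} → {T} (+0)
site 4, node JRSY: JY={A,T} ∩ RS={T} → {T} (+0)
site 5, node JY: J={T} ∪ Y={G} → {G,T} (+1)
site 5, node RS: R={G} ∪ S={T} → {G,T} (+1)
site 5, node JRSY: JY={G,T} ∩ RS={G,T} → {G,T} (+0)
site 6, node JY: J={A} ∪ Y={G} → {A,G} (+1)
site 6, node RS: R={T} ∪ S={G} → {G,T} (+1)
site 6, node JRSY: JY={A,G} ∩ RS={G,T} → {G} (+0)
site 7, node JY: J={G} ∩ Y={G} → {G} (+0)
site 7, node RS: R={C} ∪ S={A} → {A,C} (+1)
site 7, node JRSY: JY={G} ∪ RS={A,C} → {A,C,G} (+1)
per-site changes: [2, 1, 2, 1, 1, 2, 2, 2]; total = 13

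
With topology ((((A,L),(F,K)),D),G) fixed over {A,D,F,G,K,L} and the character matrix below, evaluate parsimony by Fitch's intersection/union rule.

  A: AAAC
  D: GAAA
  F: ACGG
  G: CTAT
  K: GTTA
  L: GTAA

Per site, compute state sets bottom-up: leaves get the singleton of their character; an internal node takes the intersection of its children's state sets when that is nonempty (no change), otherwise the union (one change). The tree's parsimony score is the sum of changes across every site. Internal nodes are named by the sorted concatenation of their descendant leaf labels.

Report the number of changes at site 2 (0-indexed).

[col 0] AL: children A:{A}, L:{G} ∪→ {A,G}; cost 1
[col 0] FK: children F:{A}, K:{G} ∪→ {A,G}; cost 1
[col 0] AFKL: children AL:{A,G}, FK:{A,G} ∩→ {A,G}; cost 0
[col 0] ADFKL: children AFKL:{A,G}, D:{G} ∩→ {G}; cost 0
[col 0] ADFGKL: children ADFKL:{G}, G:{C} ∪→ {C,G}; cost 1
[col 1] AL: children A:{A}, L:{T} ∪→ {A,T}; cost 1
[col 1] FK: children F:{C}, K:{T} ∪→ {C,T}; cost 1
[col 1] AFKL: children AL:{A,T}, FK:{C,T} ∩→ {T}; cost 0
[col 1] ADFKL: children AFKL:{T}, D:{A} ∪→ {A,T}; cost 1
[col 1] ADFGKL: children ADFKL:{A,T}, G:{T} ∩→ {T}; cost 0
[col 2] AL: children A:{A}, L:{A} ∩→ {A}; cost 0
[col 2] FK: children F:{G}, K:{T} ∪→ {G,T}; cost 1
[col 2] AFKL: children AL:{A}, FK:{G,T} ∪→ {A,G,T}; cost 1
[col 2] ADFKL: children AFKL:{A,G,T}, D:{A} ∩→ {A}; cost 0
[col 2] ADFGKL: children ADFKL:{A}, G:{A} ∩→ {A}; cost 0
[col 3] AL: children A:{C}, L:{A} ∪→ {A,C}; cost 1
[col 3] FK: children F:{G}, K:{A} ∪→ {A,G}; cost 1
[col 3] AFKL: children AL:{A,C}, FK:{A,G} ∩→ {A}; cost 0
[col 3] ADFKL: children AFKL:{A}, D:{A} ∩→ {A}; cost 0
[col 3] ADFGKL: children ADFKL:{A}, G:{T} ∪→ {A,T}; cost 1
per-site changes: [3, 3, 2, 3]; total = 11

2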